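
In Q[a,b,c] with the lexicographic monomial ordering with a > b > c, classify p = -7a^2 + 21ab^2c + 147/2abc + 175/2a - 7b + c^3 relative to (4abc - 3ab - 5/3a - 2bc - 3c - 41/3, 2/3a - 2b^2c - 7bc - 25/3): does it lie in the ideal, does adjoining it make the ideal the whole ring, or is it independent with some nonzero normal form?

First compute the reduced Gröbner basis of I by Buchberger's algorithm.
f_1 = 4abc - 3ab - 5/3a - 2bc - 3c - 41/3, LT = abc.
f_2 = 2/3a - 2b^2c - 7bc - 25/3, LT = a.

S(f_1,f_2): lcm = abc. S = -3/4ab - 5/12a + 3b^3c^2 + 21/2b^2c^2 + 12bc - 3/4c - 41/12.
  leading term ab: subtract (-9/8b)·f_2 from -3/4ab - 5/12a + 3b^3c^2 + 21/2b^2c^2 + 12bc - 3/4c - 41/12 → -5/12a + 3b^3c^2 - 9/4b^3c + 21/2b^2c^2 - 63/8b^2c + 12bc - 75/8b - 3/4c - 41/12
  leading term a: subtract (-5/8)·f_2 from -5/12a + 3b^3c^2 - 9/4b^3c + 21/2b^2c^2 - 63/8b^2c + 12bc - 75/8b - 3/4c - 41/12 → 3b^3c^2 - 9/4b^3c + 21/2b^2c^2 - 73/8b^2c + 61/8bc - 75/8b - 3/4c - 69/8
  leading term b^3c^2: no divisor's leading term divides it; move 3b^3c^2 to the remainder.
  leading term b^3c: no divisor's leading term divides it; move -9/4b^3c to the remainder.
  leading term b^2c^2: no divisor's leading term divides it; move 21/2b^2c^2 to the remainder.
  leading term b^2c: no divisor's leading term divides it; move -73/8b^2c to the remainder.
  leading term bc: no divisor's leading term divides it; move 61/8bc to the remainder.
  leading term b: no divisor's leading term divides it; move -75/8b to the remainder.
  leading term c: no divisor's leading term divides it; move -3/4c to the remainder.
  leading term 1: no divisor's leading term divides it; move -69/8 to the remainder.
  remainder 3b^3c^2 - 9/4b^3c + 21/2b^2c^2 - 73/8b^2c + 61/8bc - 75/8b - 3/4c - 69/8 ≠ 0; add h_3 = 3b^3c^2 - 9/4b^3c + 21/2b^2c^2 - 73/8b^2c + 61/8bc - 75/8b - 3/4c - 69/8 to the basis.

The other S-polynomials (S(f_1,h_3), S(f_2,h_3)) all reduce to 0 modulo the current basis, so we have a Gröbner basis.
Inter-reduce: drop elements whose leading term is divisible by another's, tail-reduce, and make monic.
Reduced Gröbner basis: {a - 3b^2c - 21/2bc - 25/2, b^3c^2 - 3/4b^3c + 7/2b^2c^2 - 73/24b^2c + 61/24bc - 25/8b - 1/4c - 23/8}.
Label its elements g_1 = a - 3b^2c - 21/2bc - 25/2, g_2 = b^3c^2 - 3/4b^3c + 7/2b^2c^2 - 73/24b^2c + 61/24bc - 25/8b - 1/4c - 23/8.

Reduce p = -7a^2 + 21ab^2c + 147/2abc + 175/2a - 7b + c^3 modulo G:
  leading term a^2: subtract (-7a)·g_1 from -7a^2 + 21ab^2c + 147/2abc + 175/2a - 7b + c^3 → -7b + c^3
  leading term b: no divisor's leading term divides it; move -7b to the remainder.
  leading term c^3: no divisor's leading term divides it; move c^3 to the remainder.
  normal form = -7b + c^3.
The normal form is nonzero, so p ∉ I. Since p minus its normal form lies in I, I + (p) = I + (r) where r = -7b + c^3; decide whether this ideal is the whole ring.
Run Buchberger on G together with r (pairs among the g_i already reduce to 0 since G is a Gröbner basis):
g_1 = a - 3b^2c - 21/2bc - 25/2, LT = a.
g_2 = b^3c^2 - 3/4b^3c + 7/2b^2c^2 - 73/24b^2c + 61/24bc - 25/8b - 1/4c - 23/8, LT = b^3c^2.
r = -7b + c^3, LT = b.

S(g_2,r): lcm = b^3c^2. S = -3/4b^3c + 1/7b^2c^5 + 7/2b^2c^2 - 73/24b^2c + 61/24bc - 25/8b - 1/4c - 23/8.
  leading term b^3c: subtract (3/28b^2c)·r from -3/4b^3c + 1/7b^2c^5 + 7/2b^2c^2 - 73/24b^2c + 61/24bc - 25/8b - 1/4c - 23/8 → 1/7b^2c^5 - 3/28b^2c^4 + 7/2b^2c^2 - 73/24b^2c + 61/24bc - 25/8b - 1/4c - 23/8
  leading term b^2c^5: subtract (-1/49bc^5)·r from 1/7b^2c^5 - 3/28b^2c^4 + 7/2b^2c^2 - 73/24b^2c + 61/24bc - 25/8b - 1/4c - 23/8 → -3/28b^2c^4 + 7/2b^2c^2 - 73/24b^2c + 1/49bc^8 + 61/24bc - 25/8b - 1/4c - 23/8
  leading term b^2c^4: subtract (3/196bc^4)·r from -3/28b^2c^4 + 7/2b^2c^2 - 73/24b^2c + 1/49bc^8 + 61/24bc - 25/8b - 1/4c - 23/8 → 7/2b^2c^2 - 73/24b^2c + 1/49bc^8 - 3/196bc^7 + 61/24bc - 25/8b - 1/4c - 23/8
  leading term b^2c^2: subtract (-1/2bc^2)·r from 7/2b^2c^2 - 73/24b^2c + 1/49bc^8 - 3/196bc^7 + 61/24bc - 25/8b - 1/4c - 23/8 → -73/24b^2c + 1/49bc^8 - 3/196bc^7 + 1/2bc^5 + 61/24bc - 25/8b - 1/4c - 23/8
  leading term b^2c: subtract (73/168bc)·r from -73/24b^2c + 1/49bc^8 - 3/196bc^7 + 1/2bc^5 + 61/24bc - 25/8b - 1/4c - 23/8 → 1/49bc^8 - 3/196bc^7 + 1/2bc^5 - 73/168bc^4 + 61/24bc - 25/8b - 1/4c - 23/8
  leading term bc^8: subtract (-1/343c^8)·r from 1/49bc^8 - 3/196bc^7 + 1/2bc^5 - 73/168bc^4 + 61/24bc - 25/8b - 1/4c - 23/8 → -3/196bc^7 + 1/2bc^5 - 73/168bc^4 + 61/24bc - 25/8b + 1/343c^11 - 1/4c - 23/8
  leading term bc^7: subtract (3/1372c^7)·r from -3/196bc^7 + 1/2bc^5 - 73/168bc^4 + 61/24bc - 25/8b + 1/343c^11 - 1/4c - 23/8 → 1/2bc^5 - 73/168bc^4 + 61/24bc - 25/8b + 1/343c^11 - 3/1372c^10 - 1/4c - 23/8
  leading term bc^5: subtract (-1/14c^5)·r from 1/2bc^5 - 73/168bc^4 + 61/24bc - 25/8b + 1/343c^11 - 3/1372c^10 - 1/4c - 23/8 → -73/168bc^4 + 61/24bc - 25/8b + 1/343c^11 - 3/1372c^10 + 1/14c^8 - 1/4c - 23/8
  leading term bc^4: subtract (73/1176c^4)·r from -73/168bc^4 + 61/24bc - 25/8b + 1/343c^11 - 3/1372c^10 + 1/14c^8 - 1/4c - 23/8 → 61/24bc - 25/8b + 1/343c^11 - 3/1372c^10 + 1/14c^8 - 73/1176c^7 - 1/4c - 23/8
  leading term bc: subtract (-61/168c)·r from 61/24bc - 25/8b + 1/343c^11 - 3/1372c^10 + 1/14c^8 - 73/1176c^7 - 1/4c - 23/8 → -25/8b + 1/343c^11 - 3/1372c^10 + 1/14c^8 - 73/1176c^7 + 61/168c^4 - 1/4c - 23/8
  leading term b: subtract (25/56)·r from -25/8b + 1/343c^11 - 3/1372c^10 + 1/14c^8 - 73/1176c^7 + 61/168c^4 - 1/4c - 23/8 → 1/343c^11 - 3/1372c^10 + 1/14c^8 - 73/1176c^7 + 61/168c^4 - 25/56c^3 - 1/4c - 23/8
  leading term c^11: no divisor's leading term divides it; move 1/343c^11 to the remainder.
  leading term c^10: no divisor's leading term divides it; move -3/1372c^10 to the remainder.
  leading term c^8: no divisor's leading term divides it; move 1/14c^8 to the remainder.
  leading term c^7: no divisor's leading term divides it; move -73/1176c^7 to the remainder.
  leading term c^4: no divisor's leading term divides it; move 61/168c^4 to the remainder.
  leading term c^3: no divisor's leading term divides it; move -25/56c^3 to the remainder.
  leading term c: no divisor's leading term divides it; move -1/4c to the remainder.
  leading term 1: no divisor's leading term divides it; move -23/8 to the remainder.
  remainder 1/343c^11 - 3/1372c^10 + 1/14c^8 - 73/1176c^7 + 61/168c^4 - 25/56c^3 - 1/4c - 23/8 ≠ 0; add m_4 = 1/343c^11 - 3/1372c^10 + 1/14c^8 - 73/1176c^7 + 61/168c^4 - 25/56c^3 - 1/4c - 23/8 to the basis.

The other S-polynomials (S(g_1,g_2), S(g_1,r), S(g_1,m_4), S(g_2,m_4), S(r,m_4)) all reduce to 0 modulo the current basis, so we have a Gröbner basis.
Inter-reduce: drop elements whose leading term is divisible by another's, tail-reduce, and make monic.
Reduced Gröbner basis: {a - 3/49c^7 - 3/2c^4 - 25/2, b - 1/7c^3, c^11 - 3/4c^10 + 49/2c^8 - 511/24c^7 + 2989/24c^4 - 1225/8c^3 - 343/4c - 7889/8}.
The reduced Gröbner basis of I + (p) is {a - 3/49c^7 - 3/2c^4 - 25/2, b - 1/7c^3, c^11 - 3/4c^10 + 49/2c^8 - 511/24c^7 + 2989/24c^4 - 1225/8c^3 - 343/4c - 7889/8} ≠ {1}, a proper ideal, so the enlarged system stays consistent: p is independent of I, with normal form -7b + c^3.

-7a^2 + 21ab^2c + 147/2abc + 175/2a - 7b + c^3 is independent of I; its normal form modulo I is -7b + c^3.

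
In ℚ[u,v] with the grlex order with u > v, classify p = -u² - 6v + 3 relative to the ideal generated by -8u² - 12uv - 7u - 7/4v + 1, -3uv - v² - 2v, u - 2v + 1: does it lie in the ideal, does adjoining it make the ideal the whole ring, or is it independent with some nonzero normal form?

First compute the reduced Gröbner basis of I by Buchberger's algorithm.
f_1 = -8u² - 12uv - 7u - 7/4v + 1, LT = u².
f_2 = -3uv - v² - 2v, LT = uv.
f_3 = u - 2v + 1, LT = u.

S(f_1,f_2): lcm = u²v. S = 7/6uv² + 5/24uv + 7/32v² - ⅛v.
  reduce S modulo (f_1, f_2, f_3):
  remainder -7/18v³ - 181/288v² - 19/72v ≠ 0; add h_4 = -7/18v³ - 181/288v² - 19/72v to the basis.

S(f_1,f_3): lcm = u². S = 7/2uv - ⅛u + 7/32v - ⅛.
  reduce S modulo (f_1, f_2, f_3, h_4):
  remainder -7/6v² - 227/96v ≠ 0; add h_5 = -7/6v² - 227/96v to the basis.

S(f_2,f_3): lcm = uv. S = 7/3v² - ⅓v.
  reduce S modulo (f_1, f_2, f_3, h_4, h_5):
  remainder -81/16v ≠ 0; add h_6 = -81/16v to the basis.

The other S-polynomials (S(f_1,h_4), S(f_2,h_4), S(f_3,h_4), S(f_1,h_5), S(f_2,h_5), S(f_3,h_5), S(h_4,h_5), S(f_1,h_6), S(f_2,h_6), S(f_3,h_6), S(h_4,h_6), S(h_5,h_6)) all reduce to 0 modulo the current basis, so we have a Gröbner basis.
Inter-reduce: drop elements whose leading term is divisible by another's, tail-reduce, and make monic.
Reduced Gröbner basis: {u + 1, v}.
Label its elements g_1 = u + 1, g_2 = v.

Reduce p = -u² - 6v + 3 modulo G:
  leading term u²: subtract (-u)·g_1 from -u² - 6v + 3 → u - 6v + 3
  leading term u: subtract (1)·g_1 from u - 6v + 3 → -6v + 2
  leading term v: subtract (-6)·g_2 from -6v + 2 → 2
  leading term 1: no divisor's leading term divides it; move 2 to the remainder.
  normal form = 2.
The normal form is nonzero, so p ∉ I. Since p minus its normal form lies in I, I + (p) = I + (r) where r = 2; decide whether this ideal is the whole ring.
Here r = 2 is a nonzero constant, hence a unit: 1 ∈ I + (p), the Gröbner basis of I + (p) is {1}, and the enlarged system has no common solution — adjoining p is inconsistent.

Adjoining -u² - 6v + 3 makes the ideal the whole ring: the system is inconsistent.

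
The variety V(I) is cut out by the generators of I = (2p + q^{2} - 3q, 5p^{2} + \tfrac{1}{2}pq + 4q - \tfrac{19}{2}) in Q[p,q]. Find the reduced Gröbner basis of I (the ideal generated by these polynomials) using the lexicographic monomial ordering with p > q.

This is the nonlinear analogue of row-reducing a linear system.

f_1 = 2p + q^{2} - 3q, LT = p.
f_2 = 5p^{2} + \tfrac{1}{2}pq + 4q - \tfrac{19}{2}, LT = p^{2}.

S(f_1,f_2): lcm = p^{2}. S = \tfrac{1}{2}pq^{2} - \tfrac{8}{5}pq - \tfrac{4}{5}q + \tfrac{19}{10}.
  leading term pq^{2}: subtract (\tfrac{1}{4}q^{2})·f_1 from \tfrac{1}{2}pq^{2} - \tfrac{8}{5}pq - \tfrac{4}{5}q + \tfrac{19}{10} → -\tfrac{8}{5}pq - \tfrac{1}{4}q^{4} + \tfrac{3}{4}q^{3} - \tfrac{4}{5}q + \tfrac{19}{10}
  leading term pq: subtract (-\tfrac{4}{5}q)·f_1 from -\tfrac{8}{5}pq - \tfrac{1}{4}q^{4} + \tfrac{3}{4}q^{3} - \tfrac{4}{5}q + \tfrac{19}{10} → -\tfrac{1}{4}q^{4} + \tfrac{31}{20}q^{3} - \tfrac{12}{5}q^{2} - \tfrac{4}{5}q + \tfrac{19}{10}
  leading term q^{4}: no divisor's leading term divides it; move -\tfrac{1}{4}q^{4} to the remainder.
  leading term q^{3}: no divisor's leading term divides it; move \tfrac{31}{20}q^{3} to the remainder.
  leading term q^{2}: no divisor's leading term divides it; move -\tfrac{12}{5}q^{2} to the remainder.
  leading term q: no divisor's leading term divides it; move -\tfrac{4}{5}q to the remainder.
  leading term 1: no divisor's leading term divides it; move \tfrac{19}{10} to the remainder.
  remainder -\tfrac{1}{4}q^{4} + \tfrac{31}{20}q^{3} - \tfrac{12}{5}q^{2} - \tfrac{4}{5}q + \tfrac{19}{10} ≠ 0; add g_3 = -\tfrac{1}{4}q^{4} + \tfrac{31}{20}q^{3} - \tfrac{12}{5}q^{2} - \tfrac{4}{5}q + \tfrac{19}{10} to the basis.

The other S-polynomials (S(f_1,g_3), S(f_2,g_3)) all reduce to 0 modulo the current basis, so we have a Gröbner basis.
Inter-reduce: drop elements whose leading term is divisible by another's, tail-reduce, and make monic.

G = {p + \tfrac{1}{2}q^{2} - \tfrac{3}{2}q, q^{4} - \tfrac{31}{5}q^{3} + \tfrac{48}{5}q^{2} + \tfrac{16}{5}q - \tfrac{38}{5}}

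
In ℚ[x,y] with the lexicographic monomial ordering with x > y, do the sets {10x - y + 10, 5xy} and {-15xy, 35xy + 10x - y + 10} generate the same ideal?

Yes, the ideals are equal.

Equality of ideals is decidable: compute both reduced Gröbner bases (unique for the ordering) and check whether they agree.
Buchberger on the first generating set:
f_1 = 10x - y + 10, LT = x.
f_2 = 5xy, LT = xy.

S(f_1,f_2): lcm = xy. S = -1/10y² + y.
  leading term y²: no divisor's leading term divides it; move -1/10y² to the remainder.
  leading term y: no divisor's leading term divides it; move y to the remainder.
  remainder -1/10y² + y ≠ 0; add g_3 = -1/10y² + y to the basis.

The other S-polynomials (S(f_1,g_3), S(f_2,g_3)) all reduce to 0 modulo the current basis, so we have a Gröbner basis.
Inter-reduce: drop elements whose leading term is divisible by another's, tail-reduce, and make monic.
Reduced Gröbner basis: {x - 1/10y + 1, y² - 10y}.

Buchberger on the second generating set:
h_1 = -15xy, LT = xy.
h_2 = 35xy + 10x - y + 10, LT = xy.

S(h_1,h_2): lcm = xy. S = -2/7x + 1/35y - 2/7.
  leading term x: no divisor's leading term divides it; move -2/7x to the remainder.
  leading term y: no divisor's leading term divides it; move 1/35y to the remainder.
  leading term 1: no divisor's leading term divides it; move -2/7 to the remainder.
  remainder -2/7x + 1/35y - 2/7 ≠ 0; add k_3 = -2/7x + 1/35y - 2/7 to the basis.

S(h_1,k_3): lcm = xy. S = 1/10y² - y.
  leading term y²: no divisor's leading term divides it; move 1/10y² to the remainder.
  leading term y: no divisor's leading term divides it; move -y to the remainder.
  remainder 1/10y² - y ≠ 0; add k_4 = 1/10y² - y to the basis.

The other S-polynomials (S(h_2,k_3), S(h_1,k_4), S(h_2,k_4), S(k_3,k_4)) all reduce to 0 modulo the current basis, so we have a Gröbner basis.
Inter-reduce: drop elements whose leading term is divisible by another's, tail-reduce, and make monic.
Reduced Gröbner basis: {x - 1/10y + 1, y² - 10y}.

The two bases agree; hence the ideals are identical.
The same test decides containment: I ⊆ J iff every generator of I reduces to 0 modulo a Gröbner basis of J.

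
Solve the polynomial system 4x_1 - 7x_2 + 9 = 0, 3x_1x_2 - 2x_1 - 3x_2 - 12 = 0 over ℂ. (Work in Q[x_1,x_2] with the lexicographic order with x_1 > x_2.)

Compute a lex Gröbner basis by Buchberger's algorithm.
f_1 = 4x_1 - 7x_2 + 9, LT = x_1.
f_2 = 3x_1x_2 - 2x_1 - 3x_2 - 12, LT = x_1x_2.

S(f_1,f_2): lcm = x_1x_2. S = 2/3x_1 - 7/4x_2^2 + 13/4x_2 + 4.
  leading term x_1: subtract (1/6)·f_1 from 2/3x_1 - 7/4x_2^2 + 13/4x_2 + 4 → -7/4x_2^2 + 53/12x_2 + 5/2
  leading term x_2^2: no divisor's leading term divides it; move -7/4x_2^2 to the remainder.
  leading term x_2: no divisor's leading term divides it; move 53/12x_2 to the remainder.
  leading term 1: no divisor's leading term divides it; move 5/2 to the remainder.
  remainder -7/4x_2^2 + 53/12x_2 + 5/2 ≠ 0; add h_3 = -7/4x_2^2 + 53/12x_2 + 5/2 to the basis.

The other S-polynomials (S(f_1,h_3), S(f_2,h_3)) all reduce to 0 modulo the current basis, so we have a Gröbner basis.
Inter-reduce: drop elements whose leading term is divisible by another's, tail-reduce, and make monic.
Reduced Gröbner basis: {x_1 - 7/4x_2 + 9/4, x_2^2 - 53/21x_2 - 10/7}.

From the last basis element, x_2^2 - 53/21x_2 - 10/7 = 0, so x_2 takes values in {-10/21, 3}. Each choice, substituted upward through the basis, yields the corresponding point(s) of the solution set.
  x_2 = -10/21: the earlier basis element becomes x_1 + 37/12 = 0, giving x_1 = -37/12 — point (-37/12, -10/21).
  x_2 = 3: the earlier basis element becomes x_1 - 3 = 0, giving x_1 = 3 — point (3, 3).

{(-37/12, -10/21), (3, 3)}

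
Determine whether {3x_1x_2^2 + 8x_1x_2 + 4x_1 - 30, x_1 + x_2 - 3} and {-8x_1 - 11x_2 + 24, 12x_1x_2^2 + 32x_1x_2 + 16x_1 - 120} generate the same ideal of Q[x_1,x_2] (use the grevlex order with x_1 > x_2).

No, the ideals differ.

Since reduced Gröbner bases are canonical representatives of ideals under a given ordering, it suffices to compute and compare them.
Buchberger on the first generating set:
f_1 = 3x_1x_2^2 + 8x_1x_2 + 4x_1 - 30, LT = x_1x_2^2.
f_2 = x_1 + x_2 - 3, LT = x_1.

S(f_1,f_2): lcm = x_1x_2^2. S = -x_2^3 + 8/3x_1x_2 + 3x_2^2 + 4/3x_1 - 10.
  leading term x_2^3: no divisor's leading term divides it; move -x_2^3 to the remainder.
  leading term x_1x_2: subtract (8/3x_2)·f_2 from 8/3x_1x_2 + 3x_2^2 + 4/3x_1 - 10 → 1/3x_2^2 + 4/3x_1 + 8x_2 - 10
  leading term x_2^2: no divisor's leading term divides it; move 1/3x_2^2 to the remainder.
  leading term x_1: subtract (4/3)·f_2 from 4/3x_1 + 8x_2 - 10 → 20/3x_2 - 6
  leading term x_2: no divisor's leading term divides it; move 20/3x_2 to the remainder.
  leading term 1: no divisor's leading term divides it; move -6 to the remainder.
  remainder -x_2^3 + 1/3x_2^2 + 20/3x_2 - 6 ≠ 0; add g_3 = -x_2^3 + 1/3x_2^2 + 20/3x_2 - 6 to the basis.

S(f_1,g_3): lcm = x_1x_2^3. S = 3x_1x_2^2 + 8x_1x_2 - 6x_1 - 10x_2.
  leading term x_1x_2^2: subtract (1)·f_1 from 3x_1x_2^2 + 8x_1x_2 - 6x_1 - 10x_2 → -10x_1 - 10x_2 + 30
  leading term x_1: subtract (-10)·f_2 from -10x_1 - 10x_2 + 30 → 0
  remainder 0.

S(f_2,g_3): leading monomials are coprime, so the S-polynomial reduces to 0 (Buchberger's first criterion).
Every S-polynomial of the final basis reduces to 0, so we have a Gröbner basis.
Inter-reduce: drop elements whose leading term is divisible by another's, tail-reduce, and make monic.
Reduced Gröbner basis: {x_2^3 - 1/3x_2^2 - 20/3x_2 + 6, x_1 + x_2 - 3}.

Buchberger on the second generating set:
h_1 = -8x_1 - 11x_2 + 24, LT = x_1.
h_2 = 12x_1x_2^2 + 32x_1x_2 + 16x_1 - 120, LT = x_1x_2^2.

S(h_1,h_2): lcm = x_1x_2^2. S = 11/8x_2^3 - 8/3x_1x_2 - 3x_2^2 - 4/3x_1 + 10.
  leading term x_2^3: no divisor's leading term divides it; move 11/8x_2^3 to the remainder.
  leading term x_1x_2: subtract (1/3x_2)·h_1 from -8/3x_1x_2 - 3x_2^2 - 4/3x_1 + 10 → 2/3x_2^2 - 4/3x_1 - 8x_2 + 10
  leading term x_2^2: no divisor's leading term divides it; move 2/3x_2^2 to the remainder.
  leading term x_1: subtract (1/6)·h_1 from -4/3x_1 - 8x_2 + 10 → -37/6x_2 + 6
  leading term x_2: no divisor's leading term divides it; move -37/6x_2 to the remainder.
  leading term 1: no divisor's leading term divides it; move 6 to the remainder.
  remainder 11/8x_2^3 + 2/3x_2^2 - 37/6x_2 + 6 ≠ 0; add k_3 = 11/8x_2^3 + 2/3x_2^2 - 37/6x_2 + 6 to the basis.

S(h_1,k_3): leading monomials are coprime, so the S-polynomial reduces to 0 (Buchberger's first criterion).
S(h_2,k_3): lcm = x_1x_2^3. S = 24/11x_1x_2^2 + 64/11x_1x_2 - 48/11x_1 - 10x_2.
  leading term x_1x_2^2: subtract (-3/11x_2^2)·h_1 from 24/11x_1x_2^2 + 64/11x_1x_2 - 48/11x_1 - 10x_2 → -3x_2^3 + 64/11x_1x_2 + 72/11x_2^2 - 48/11x_1 - 10x_2
  leading term x_2^3: subtract (-24/11)·k_3 from -3x_2^3 + 64/11x_1x_2 + 72/11x_2^2 - 48/11x_1 - 10x_2 → 64/11x_1x_2 + 8x_2^2 - 48/11x_1 - 258/11x_2 + 144/11
  leading term x_1x_2: subtract (-8/11x_2)·h_1 from 64/11x_1x_2 + 8x_2^2 - 48/11x_1 - 258/11x_2 + 144/11 → -48/11x_1 - 6x_2 + 144/11
  leading term x_1: subtract (6/11)·h_1 from -48/11x_1 - 6x_2 + 144/11 → 0
  remainder 0.

Every S-polynomial of the final basis reduces to 0, so we have a Gröbner basis.
Inter-reduce: drop elements whose leading term is divisible by another's, tail-reduce, and make monic.
Reduced Gröbner basis: {x_2^3 + 16/33x_2^2 - 148/33x_2 + 48/11, x_1 + 11/8x_2 - 3}.

Since the reduced bases disagree, the two ideals are not the same.
The choice of monomial ordering does not affect the verdict — as long as both bases are computed under the same ordering, their equality decides ideal equality.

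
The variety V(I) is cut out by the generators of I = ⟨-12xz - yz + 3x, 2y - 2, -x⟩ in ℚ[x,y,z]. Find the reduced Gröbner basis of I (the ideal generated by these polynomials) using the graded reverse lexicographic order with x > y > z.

G = {x, y - 1, z}

f_1 = -12xz - yz + 3x, LT = xz.
f_2 = 2y - 2, LT = y.
f_3 = -x, LT = x.

S(f_1,f_3): lcm = xz. S = 1/12yz - ¼x.
  reduce S modulo (f_1, f_2, f_3):
  remainder 1/12z ≠ 0; add g_4 = 1/12z to the basis.

The other S-polynomials (S(f_1,f_2), S(f_2,f_3), S(f_1,g_4), S(f_2,g_4), S(f_3,g_4)) all reduce to 0 modulo the current basis, so we have a Gröbner basis.
Inter-reduce: drop elements whose leading term is divisible by another's, tail-reduce, and make monic.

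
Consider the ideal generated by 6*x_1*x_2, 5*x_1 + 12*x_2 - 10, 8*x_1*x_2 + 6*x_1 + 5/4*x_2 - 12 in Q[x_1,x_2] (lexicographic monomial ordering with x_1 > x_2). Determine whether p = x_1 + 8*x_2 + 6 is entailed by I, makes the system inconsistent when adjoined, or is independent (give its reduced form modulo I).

First compute the reduced Gröbner basis of I by Buchberger's algorithm.
f_1 = 6*x_1*x_2, LT = x_1*x_2.
f_2 = 5*x_1 + 12*x_2 - 10, LT = x_1.
f_3 = 8*x_1*x_2 + 6*x_1 + 5/4*x_2 - 12, LT = x_1*x_2.

S(f_1,f_2): lcm = x_1*x_2. S = -12/5*x_2**2 + 2*x_2.
  leading term x_2**2: no divisor's leading term divides it; move -12/5*x_2**2 to the remainder.
  leading term x_2: no divisor's leading term divides it; move 2*x_2 to the remainder.
  remainder -12/5*x_2**2 + 2*x_2 ≠ 0; add h_4 = -12/5*x_2**2 + 2*x_2 to the basis.

S(f_1,f_3): lcm = x_1*x_2. S = -3/4*x_1 - 5/32*x_2 + 3/2.
  leading term x_1: subtract (-3/20)·f_2 from -3/4*x_1 - 5/32*x_2 + 3/2 → 263/160*x_2
  leading term x_2: no divisor's leading term divides it; move 263/160*x_2 to the remainder.
  remainder 263/160*x_2 ≠ 0; add h_5 = 263/160*x_2 to the basis.

The other S-polynomials (S(f_2,f_3), S(f_1,h_4), S(f_2,h_4), S(f_3,h_4), S(f_1,h_5), S(f_2,h_5), S(f_3,h_5), S(h_4,h_5)) all reduce to 0 modulo the current basis, so we have a Gröbner basis.
Inter-reduce: drop elements whose leading term is divisible by another's, tail-reduce, and make monic.
Reduced Gröbner basis: {x_1 - 2, x_2}.
Label its elements g_1 = x_1 - 2, g_2 = x_2.

Reduce p = x_1 + 8*x_2 + 6 modulo G:
  leading term x_1: subtract (1)·g_1 from x_1 + 8*x_2 + 6 → 8*x_2 + 8
  leading term x_2: subtract (8)·g_2 from 8*x_2 + 8 → 8
  leading term 1: no divisor's leading term divides it; move 8 to the remainder.
  normal form = 8.
The normal form is nonzero, so p ∉ I. Since p minus its normal form lies in I, I + (p) = I + (r) where r = 8; decide whether this ideal is the whole ring.
Here r = 8 is a nonzero constant, hence a unit: 1 ∈ I + (p), the Gröbner basis of I + (p) is {1}, and the enlarged system has no common solution — adjoining p is inconsistent.

Adjoining x_1 + 8*x_2 + 6 makes the ideal the whole ring: the system is inconsistent.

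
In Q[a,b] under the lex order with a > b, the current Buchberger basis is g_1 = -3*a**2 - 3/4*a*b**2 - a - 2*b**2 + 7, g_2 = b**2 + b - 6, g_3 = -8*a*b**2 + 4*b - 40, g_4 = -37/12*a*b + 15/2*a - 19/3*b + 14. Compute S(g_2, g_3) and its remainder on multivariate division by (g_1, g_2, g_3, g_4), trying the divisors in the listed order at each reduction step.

S(g_2, g_3) = a*b - 6*a + 1/2*b - 5; remainder on division = -132/37*a - 115/74*b - 17/37.

lcm(LM(g_2), LM(g_3)) = a*b**2.
S = (lcm/LT(g_2))·g_2 − (lcm/LT(g_3))·g_3 = a*b - 6*a + 1/2*b - 5.
Reduce S modulo (g_1, g_2, g_3, g_4) in that order:
  leading term a*b: subtract (-12/37)·g_4 from a*b - 6*a + 1/2*b - 5 → -132/37*a - 115/74*b - 17/37
  leading term a: no divisor's leading term divides it; move -132/37*a to the remainder.
  leading term b: no divisor's leading term divides it; move -115/74*b to the remainder.
  leading term 1: no divisor's leading term divides it; move -17/37 to the remainder.
The remainder -132/37*a - 115/74*b - 17/37 is nonzero, so it would be added as the next basis element.
This is the inner loop of Buchberger's algorithm — each nonzero remainder becomes a new basis element.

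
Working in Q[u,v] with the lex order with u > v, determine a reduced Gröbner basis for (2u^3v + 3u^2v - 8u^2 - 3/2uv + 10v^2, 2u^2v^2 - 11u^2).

f_1 = 2u^3v + 3u^2v - 8u^2 - 3/2uv + 10v^2, LT = u^3v.
f_2 = 2u^2v^2 - 11u^2, LT = u^2v^2.

S(f_1,f_2): lcm = u^3v^2. S = 11/2u^3 + 3/2u^2v^2 - 4u^2v - 3/4uv^2 + 5v^3.
  leading term u^3: no divisor's leading term divides it; move 11/2u^3 to the remainder.
  leading term u^2v^2: subtract (3/4)·f_2 from 3/2u^2v^2 - 4u^2v - 3/4uv^2 + 5v^3 → -4u^2v + 33/4u^2 - 3/4uv^2 + 5v^3
  leading term u^2v: no divisor's leading term divides it; move -4u^2v to the remainder.
  leading term u^2: no divisor's leading term divides it; move 33/4u^2 to the remainder.
  leading term uv^2: no divisor's leading term divides it; move -3/4uv^2 to the remainder.
  leading term v^3: no divisor's leading term divides it; move 5v^3 to the remainder.
  remainder 11/2u^3 - 4u^2v + 33/4u^2 - 3/4uv^2 + 5v^3 ≠ 0; add g_3 = 11/2u^3 - 4u^2v + 33/4u^2 - 3/4uv^2 + 5v^3 to the basis.

S(f_1,g_3): lcm = u^3v. S = 8/11u^2v^2 - 4u^2 + 3/22uv^3 - 3/4uv - 10/11v^4 + 5v^2.
  leading term u^2v^2: subtract (4/11)·f_2 from 8/11u^2v^2 - 4u^2 + 3/22uv^3 - 3/4uv - 10/11v^4 + 5v^2 → 3/22uv^3 - 3/4uv - 10/11v^4 + 5v^2
  leading term uv^3: no divisor's leading term divides it; move 3/22uv^3 to the remainder.
  leading term uv: no divisor's leading term divides it; move -3/4uv to the remainder.
  leading term v^4: no divisor's leading term divides it; move -10/11v^4 to the remainder.
  leading term v^2: no divisor's leading term divides it; move 5v^2 to the remainder.
  remainder 3/22uv^3 - 3/4uv - 10/11v^4 + 5v^2 ≠ 0; add g_4 = 3/22uv^3 - 3/4uv - 10/11v^4 + 5v^2 to the basis.

S(f_2,g_4): lcm = u^2v^3. S = 20/3uv^4 - 110/3uv^2.
  leading term uv^4: subtract (440/9v)·g_4 from 20/3uv^4 - 110/3uv^2 → 400/9v^5 - 2200/9v^3
  leading term v^5: no divisor's leading term divides it; move 400/9v^5 to the remainder.
  leading term v^3: no divisor's leading term divides it; move -2200/9v^3 to the remainder.
  remainder 400/9v^5 - 2200/9v^3 ≠ 0; add g_5 = 400/9v^5 - 2200/9v^3 to the basis.

The other S-polynomials (S(f_2,g_3), S(f_1,g_4), S(g_3,g_4), S(f_1,g_5), S(f_2,g_5), S(g_3,g_5), S(g_4,g_5)) all reduce to 0 modulo the current basis, so we have a Gröbner basis.
Inter-reduce: drop elements whose leading term is divisible by another's, tail-reduce, and make monic.

G = {u^3 - 8/11u^2v + 3/2u^2 - 3/22uv^2 + 10/11v^3, u^2v^2 - 11/2u^2, uv^3 - 11/2uv - 20/3v^4 + 110/3v^2, v^5 - 11/2v^3}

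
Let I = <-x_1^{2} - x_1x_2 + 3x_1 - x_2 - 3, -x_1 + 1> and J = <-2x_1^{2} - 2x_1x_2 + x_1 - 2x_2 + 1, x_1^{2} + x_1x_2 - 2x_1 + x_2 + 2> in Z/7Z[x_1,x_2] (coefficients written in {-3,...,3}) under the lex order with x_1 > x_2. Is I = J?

No, the ideals differ.

Since reduced Gröbner bases are canonical representatives of ideals under a given ordering, it suffices to compute and compare them.
Buchberger on the first generating set:
f_1 = -x_1^{2} - x_1x_2 + 3x_1 - x_2 - 3, LT = x_1^{2}.
f_2 = -x_1 + 1, LT = x_1.

S(f_1,f_2): lcm = x_1^{2}. S = x_1x_2 - 2x_1 + x_2 + 3.
  leading term x_1x_2: subtract (-x_2)·f_2 from x_1x_2 - 2x_1 + x_2 + 3 → -2x_1 + 2x_2 + 3
  leading term x_1: subtract (2)·f_2 from -2x_1 + 2x_2 + 3 → 2x_2 + 1
  leading term x_2: no divisor's leading term divides it; move 2x_2 to the remainder.
  leading term 1: no divisor's leading term divides it; move 1 to the remainder.
  remainder 2x_2 + 1 ≠ 0; add g_3 = 2x_2 + 1 to the basis.

The other S-polynomials (S(f_1,g_3), S(f_2,g_3)) all reduce to 0 modulo the current basis, so we have a Gröbner basis.
Inter-reduce: drop elements whose leading term is divisible by another's, tail-reduce, and make monic.
Reduced Gröbner basis: {x_1 - 1, x_2 - 3}.

Buchberger on the second generating set:
h_1 = -2x_1^{2} - 2x_1x_2 + x_1 - 2x_2 + 1, LT = x_1^{2}.
h_2 = x_1^{2} + x_1x_2 - 2x_1 + x_2 + 2, LT = x_1^{2}.

S(h_1,h_2): lcm = x_1^{2}. S = -2x_1 + 1.
  leading term x_1: no divisor's leading term divides it; move -2x_1 to the remainder.
  leading term 1: no divisor's leading term divides it; move 1 to the remainder.
  remainder -2x_1 + 1 ≠ 0; add k_3 = -2x_1 + 1 to the basis.

S(h_1,k_3): lcm = x_1^{2}. S = x_1x_2 + x_2 + 3.
  leading term x_1x_2: subtract (3x_2)·k_3 from x_1x_2 + x_2 + 3 → -2x_2 + 3
  leading term x_2: no divisor's leading term divides it; move -2x_2 to the remainder.
  leading term 1: no divisor's leading term divides it; move 3 to the remainder.
  remainder -2x_2 + 3 ≠ 0; add k_4 = -2x_2 + 3 to the basis.

The other S-polynomials (S(h_2,k_3), S(h_1,k_4), S(h_2,k_4), S(k_3,k_4)) all reduce to 0 modulo the current basis, so we have a Gröbner basis.
Inter-reduce: drop elements whose leading term is divisible by another's, tail-reduce, and make monic.
Reduced Gröbner basis: {x_1 + 3, x_2 + 2}.

The bases are distinct; the ideals are different.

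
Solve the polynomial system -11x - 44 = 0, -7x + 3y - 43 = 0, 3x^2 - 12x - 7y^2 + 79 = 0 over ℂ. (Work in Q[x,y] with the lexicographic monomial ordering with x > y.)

{(-4, 5)}

Compute a lex Gröbner basis by Buchberger's algorithm.
f_1 = -11x - 44, LT = x.
f_2 = -7x + 3y - 43, LT = x.
f_3 = 3x^2 - 12x - 7y^2 + 79, LT = x^2.

S(f_1,f_2): lcm = x. S = 3/7y - 15/7.
  leading term y: no divisor's leading term divides it; move 3/7y to the remainder.
  leading term 1: no divisor's leading term divides it; move -15/7 to the remainder.
  remainder 3/7y - 15/7 ≠ 0; add h_4 = 3/7y - 15/7 to the basis.

The other S-polynomials (S(f_1,f_3), S(f_2,f_3), S(f_1,h_4), S(f_2,h_4), S(f_3,h_4)) all reduce to 0 modulo the current basis, so we have a Gröbner basis.
Inter-reduce: drop elements whose leading term is divisible by another's, tail-reduce, and make monic.
Reduced Gröbner basis: {x + 4, y - 5}.

Since the basis is lex-ordered, y - 5 is univariate in y. Its roots are {5}. Back-substituting each root into the other basis elements fixes the other coordinates.
  y = 5: the earlier basis element becomes x + 4 = 0, giving x = -4 — point (-4, 5).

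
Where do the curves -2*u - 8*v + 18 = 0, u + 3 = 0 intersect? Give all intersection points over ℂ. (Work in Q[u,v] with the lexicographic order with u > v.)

{(-3, 3)}

Compute a lex Gröbner basis by Buchberger's algorithm.
f_1 = -2*u - 8*v + 18, LT = u.
f_2 = u + 3, LT = u.

S(f_1,f_2): lcm = u. S = 4*v - 12.
  reduce S modulo (f_1, f_2):
  remainder 4*v - 12 ≠ 0; add h_3 = 4*v - 12 to the basis.

The other S-polynomials (S(f_1,h_3), S(f_2,h_3)) all reduce to 0 modulo the current basis, so we have a Gröbner basis.
Inter-reduce: drop elements whose leading term is divisible by another's, tail-reduce, and make monic.
Reduced Gröbner basis: {u + 3, v - 3}.

The lex basis is triangular: the last element involves only v. Solving v - 3 = 0 gives v ∈ {3}; substituting each value into the earlier elements determines the remaining variables.
  v = 3: the earlier basis element becomes u + 3 = 0, giving u = -3 — point (-3, 3).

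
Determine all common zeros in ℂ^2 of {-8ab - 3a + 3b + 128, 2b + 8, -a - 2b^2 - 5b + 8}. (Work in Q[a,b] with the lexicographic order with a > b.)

Compute a lex Gröbner basis by Buchberger's algorithm.
f_1 = -8ab - 3a + 3b + 128, LT = ab.
f_2 = 2b + 8, LT = b.
f_3 = -a - 2b^2 - 5b + 8, LT = a.

S(f_1,f_2): lcm = ab. S = -29/8a - 3/8b - 16.
  leading term a: subtract (29/8)·f_3 from -29/8a - 3/8b - 16 → 29/4b^2 + 71/4b - 45
  leading term b^2: subtract (29/8b)·f_2 from 29/4b^2 + 71/4b - 45 → -45/4b - 45
  leading term b: subtract (-45/8)·f_2 from -45/4b - 45 → 0
  remainder 0.

S(f_1,f_3): lcm = ab. S = 3/8a - 2b^3 - 5b^2 + 61/8b - 16.
  leading term a: subtract (-3/8)·f_3 from 3/8a - 2b^3 - 5b^2 + 61/8b - 16 → -2b^3 - 23/4b^2 + 23/4b - 13
  leading term b^3: subtract (-b^2)·f_2 from -2b^3 - 23/4b^2 + 23/4b - 13 → 9/4b^2 + 23/4b - 13
  leading term b^2: subtract (9/8b)·f_2 from 9/4b^2 + 23/4b - 13 → -13/4b - 13
  leading term b: subtract (-13/8)·f_2 from -13/4b - 13 → 0
  remainder 0.

S(f_2,f_3): leading monomials are coprime, so the S-polynomial reduces to 0 (Buchberger's first criterion).
Every S-polynomial of the final basis reduces to 0, so we have a Gröbner basis.
Inter-reduce: drop elements whose leading term is divisible by another's, tail-reduce, and make monic.
Reduced Gröbner basis: {a + 4, b + 4}.

Elimination: the polynomial b + 4 lies in the elimination ideal for b, so b ∈ {-4}. For each such b, the remaining basis elements (now univariate) give the rest of the solution.
  b = -4: the earlier basis element becomes a + 4 = 0, giving a = -4 — point (-4, -4).
Each listed point satisfies every original equation (direct substitution).

{(-4, -4)}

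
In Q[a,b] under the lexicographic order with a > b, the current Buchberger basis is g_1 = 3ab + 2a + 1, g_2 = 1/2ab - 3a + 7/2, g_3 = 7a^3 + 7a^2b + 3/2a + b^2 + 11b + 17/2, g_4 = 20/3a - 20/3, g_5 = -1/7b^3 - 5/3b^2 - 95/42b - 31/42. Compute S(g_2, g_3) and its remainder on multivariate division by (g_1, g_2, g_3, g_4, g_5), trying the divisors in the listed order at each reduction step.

lcm(LM(g_2), LM(g_3)) = a^3b.
S = (lcm/LT(g_2))·g_2 − (lcm/LT(g_3))·g_3 = -6a^3 - a^2b^2 + 7a^2 - 3/14ab - 1/7b^3 - 11/7b^2 - 17/14b.
Reduce S modulo (g_1, g_2, g_3, g_4, g_5) in that order:
  leading term a^3: subtract (-6/7)·g_3 from -6a^3 - a^2b^2 + 7a^2 - 3/14ab - 1/7b^3 - 11/7b^2 - 17/14b → -a^2b^2 + 6a^2b + 7a^2 - 3/14ab + 9/7a - 1/7b^3 - 5/7b^2 + 115/14b + 51/7
  leading term a^2b^2: subtract (-1/3ab)·g_1 from -a^2b^2 + 6a^2b + 7a^2 - 3/14ab + 9/7a - 1/7b^3 - 5/7b^2 + 115/14b + 51/7 → 20/3a^2b + 7a^2 + 5/42ab + 9/7a - 1/7b^3 - 5/7b^2 + 115/14b + 51/7
  leading term a^2b: subtract (20/9a)·g_1 from 20/3a^2b + 7a^2 + 5/42ab + 9/7a - 1/7b^3 - 5/7b^2 + 115/14b + 51/7 → 23/9a^2 + 5/42ab - 59/63a - 1/7b^3 - 5/7b^2 + 115/14b + 51/7
  leading term a^2: subtract (23/60a)·g_4 from 23/9a^2 + 5/42ab - 59/63a - 1/7b^3 - 5/7b^2 + 115/14b + 51/7 → 5/42ab + 34/21a - 1/7b^3 - 5/7b^2 + 115/14b + 51/7
  leading term ab: subtract (5/126)·g_1 from 5/42ab + 34/21a - 1/7b^3 - 5/7b^2 + 115/14b + 51/7 → 97/63a - 1/7b^3 - 5/7b^2 + 115/14b + 913/126
  leading term a: subtract (97/420)·g_4 from 97/63a - 1/7b^3 - 5/7b^2 + 115/14b + 913/126 → -1/7b^3 - 5/7b^2 + 115/14b + 123/14
  leading term b^3: subtract (1)·g_5 from -1/7b^3 - 5/7b^2 + 115/14b + 123/14 → 20/21b^2 + 220/21b + 200/21
  leading term b^2: no divisor's leading term divides it; move 20/21b^2 to the remainder.
  leading term b: no divisor's leading term divides it; move 220/21b to the remainder.
  leading term 1: no divisor's leading term divides it; move 200/21 to the remainder.
The remainder 20/21b^2 + 220/21b + 200/21 is nonzero, so it would be added as the next basis element.

S(g_2, g_3) = -6a^3 - a^2b^2 + 7a^2 - 3/14ab - 1/7b^3 - 11/7b^2 - 17/14b; remainder on division = 20/21b^2 + 220/21b + 200/21.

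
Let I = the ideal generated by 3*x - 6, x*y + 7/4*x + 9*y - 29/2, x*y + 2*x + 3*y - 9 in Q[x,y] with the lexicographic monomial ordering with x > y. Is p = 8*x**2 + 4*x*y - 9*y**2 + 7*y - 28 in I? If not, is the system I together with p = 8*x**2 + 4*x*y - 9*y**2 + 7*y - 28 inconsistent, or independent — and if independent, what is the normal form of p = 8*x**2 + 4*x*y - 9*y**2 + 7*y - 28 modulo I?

Adjoining 8*x**2 + 4*x*y - 9*y**2 + 7*y - 28 makes the ideal the whole ring: the system is inconsistent.

First compute the reduced Gröbner basis of I by Buchberger's algorithm.
f_1 = 3*x - 6, LT = x.
f_2 = x*y + 7/4*x + 9*y - 29/2, LT = x*y.
f_3 = x*y + 2*x + 3*y - 9, LT = x*y.

S(f_1,f_2): lcm = x*y. S = -7/4*x - 11*y + 29/2.
  reduce S modulo (f_1, f_2, f_3):
  remainder -11*y + 11 ≠ 0; add h_4 = -11*y + 11 to the basis.

The other S-polynomials (S(f_1,f_3), S(f_2,f_3), S(f_1,h_4), S(f_2,h_4), S(f_3,h_4)) all reduce to 0 modulo the current basis, so we have a Gröbner basis.
Inter-reduce: drop elements whose leading term is divisible by another's, tail-reduce, and make monic.
Reduced Gröbner basis: {x - 2, y - 1}.
Label its elements g_1 = x - 2, g_2 = y - 1.

Reduce p = 8*x**2 + 4*x*y - 9*y**2 + 7*y - 28 modulo G:
  leading term x**2: subtract (8*x)·g_1 from 8*x**2 + 4*x*y - 9*y**2 + 7*y - 28 → 4*x*y + 16*x - 9*y**2 + 7*y - 28
  leading term x*y: subtract (4*y)·g_1 from 4*x*y + 16*x - 9*y**2 + 7*y - 28 → 16*x - 9*y**2 + 15*y - 28
  leading term x: subtract (16)·g_1 from 16*x - 9*y**2 + 15*y - 28 → -9*y**2 + 15*y + 4
  leading term y**2: subtract (-9*y)·g_2 from -9*y**2 + 15*y + 4 → 6*y + 4
  leading term y: subtract (6)·g_2 from 6*y + 4 → 10
  leading term 1: no divisor's leading term divides it; move 10 to the remainder.
  normal form = 10.
The normal form is nonzero, so p ∉ I. Since p minus its normal form lies in I, I + (p) = I + (r) where r = 10; decide whether this ideal is the whole ring.
Here r = 10 is a nonzero constant, hence a unit: 1 ∈ I + (p), the Gröbner basis of I + (p) is {1}, and the enlarged system has no common solution — adjoining p is inconsistent.

The remainder on division by a Gröbner basis is unique — it is the normal form.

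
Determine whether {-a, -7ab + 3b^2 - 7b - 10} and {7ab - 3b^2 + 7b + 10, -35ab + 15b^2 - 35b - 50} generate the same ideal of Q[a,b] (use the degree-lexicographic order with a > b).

No, the ideals differ.

Equality of ideals is decidable: compute both reduced Gröbner bases (unique for the ordering) and check whether they agree.
Buchberger on the first generating set:
f_1 = -a, LT = a.
f_2 = -7ab + 3b^2 - 7b - 10, LT = ab.

S(f_1,f_2): lcm = ab. S = 3/7b^2 - b - 10/7.
  leading term b^2: no divisor's leading term divides it; move 3/7b^2 to the remainder.
  leading term b: no divisor's leading term divides it; move -b to the remainder.
  leading term 1: no divisor's leading term divides it; move -10/7 to the remainder.
  remainder 3/7b^2 - b - 10/7 ≠ 0; add g_3 = 3/7b^2 - b - 10/7 to the basis.

The other S-polynomials (S(f_1,g_3), S(f_2,g_3)) all reduce to 0 modulo the current basis, so we have a Gröbner basis.
Inter-reduce: drop elements whose leading term is divisible by another's, tail-reduce, and make monic.
Reduced Gröbner basis: {b^2 - 7/3b - 10/3, a}.

Buchberger on the second generating set:
h_1 = 7ab - 3b^2 + 7b + 10, LT = ab.
h_2 = -35ab + 15b^2 - 35b - 50, LT = ab.

The S-polynomials (S(h_1,h_2)) all reduce to 0 modulo the current basis, so we have a Gröbner basis.
Inter-reduce: drop elements whose leading term is divisible by another's, tail-reduce, and make monic.
Reduced Gröbner basis: {ab - 3/7b^2 + b + 10/7}.

Since the reduced bases disagree, the two ideals are not the same.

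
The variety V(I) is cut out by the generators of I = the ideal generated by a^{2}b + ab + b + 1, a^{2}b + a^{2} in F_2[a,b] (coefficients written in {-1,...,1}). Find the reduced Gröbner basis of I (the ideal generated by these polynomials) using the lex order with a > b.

G = {a^{2} + a + b^{2} + b, ab + a + b^{2} + 1, b^{3} + b^{2} + b + 1}

Buchberger's algorithm terminates because the ascending chain of leading-term ideals stabilizes.

f_1 = a^{2}b + ab + b + 1, LT = a^{2}b.
f_2 = a^{2}b + a^{2}, LT = a^{2}b.

S(f_1,f_2): lcm = a^{2}b. S = a^{2} + ab + b + 1.
  reduce S modulo (f_1, f_2):
  remainder a^{2} + ab + b + 1 ≠ 0; add g_3 = a^{2} + ab + b + 1 to the basis.

S(f_1,g_3): lcm = a^{2}b. S = ab^{2} + ab + b^{2} + 1.
  reduce S modulo (f_1, f_2, g_3):
  remainder ab^{2} + ab + b^{2} + 1 ≠ 0; add g_4 = ab^{2} + ab + b^{2} + 1 to the basis.

S(f_1,g_4): lcm = a^{2}b^{2}. S = a^{2}b + a + b^{2} + b.
  reduce S modulo (f_1, f_2, g_3, g_4):
  remainder ab + a + b^{2} + 1 ≠ 0; add g_5 = ab + a + b^{2} + 1 to the basis.

S(g_4,g_5): lcm = ab^{2}. S = b^{3} + b^{2} + b + 1.
  reduce S modulo (f_1, f_2, g_3, g_4, g_5):
  remainder b^{3} + b^{2} + b + 1 ≠ 0; add g_6 = b^{3} + b^{2} + b + 1 to the basis.

The other S-polynomials (S(f_2,g_3), S(f_2,g_4), S(g_3,g_4), S(f_1,g_5), S(f_2,g_5), S(g_3,g_5), S(f_1,g_6), S(f_2,g_6), S(g_3,g_6), S(g_4,g_6), S(g_5,g_6)) all reduce to 0 modulo the current basis, so we have a Gröbner basis.
Inter-reduce: drop elements whose leading term is divisible by another's, tail-reduce, and make monic.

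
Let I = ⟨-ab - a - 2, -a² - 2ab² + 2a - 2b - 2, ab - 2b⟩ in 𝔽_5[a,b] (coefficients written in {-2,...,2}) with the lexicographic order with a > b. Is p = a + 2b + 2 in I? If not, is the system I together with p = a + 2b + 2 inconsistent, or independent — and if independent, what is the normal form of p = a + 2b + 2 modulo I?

a + 2b + 2 lies in I (it reduces to 0).

First compute the reduced Gröbner basis of I by Buchberger's algorithm.
f_1 = -ab - a - 2, LT = ab.
f_2 = -a² - 2ab² + 2a - 2b - 2, LT = a².
f_3 = ab - 2b, LT = ab.

S(f_1,f_2): lcm = a²b. S = a² - 2ab³ + 2ab + 2a - 2b² - 2b.
  leading term a²: subtract (-1)·f_2 from a² - 2ab³ + 2ab + 2a - 2b² - 2b → -2ab³ - 2ab² + 2ab - a - 2b² + b - 2
  leading term ab³: subtract (2b²)·f_1 from -2ab³ - 2ab² + 2ab - a - 2b² + b - 2 → 2ab - a + 2b² + b - 2
  leading term ab: subtract (-2)·f_1 from 2ab - a + 2b² + b - 2 → 2a + 2b² + b - 1
  leading term a: no divisor's leading term divides it; move 2a to the remainder.
  leading term b²: no divisor's leading term divides it; move 2b² to the remainder.
  leading term b: no divisor's leading term divides it; move b to the remainder.
  leading term 1: no divisor's leading term divides it; move -1 to the remainder.
  remainder 2a + 2b² + b - 1 ≠ 0; add h_4 = 2a + 2b² + b - 1 to the basis.

S(f_1,f_3): lcm = ab. S = a + 2b + 2.
  leading term a: subtract (-2)·h_4 from a + 2b + 2 → -b² - b
  leading term b²: no divisor's leading term divides it; move -b² to the remainder.
  leading term b: no divisor's leading term divides it; move -b to the remainder.
  remainder -b² - b ≠ 0; add h_5 = -b² - b to the basis.

S(f_2,f_3): lcm = a²b. S = 2ab³ + 2b² + 2b.
  leading term ab³: subtract (-2b²)·f_1 from 2ab³ + 2b² + 2b → -2ab² - 2b² + 2b
  leading term ab²: subtract (2b)·f_1 from -2ab² - 2b² + 2b → 2ab - 2b² + b
  leading term ab: subtract (-2)·f_1 from 2ab - 2b² + b → -2a - 2b² + b + 1
  leading term a: subtract (-1)·h_4 from -2a - 2b² + b + 1 → 2b
  leading term b: no divisor's leading term divides it; move 2b to the remainder.
  remainder 2b ≠ 0; add h_6 = 2b to the basis.

The other S-polynomials (S(f_1,h_4), S(f_2,h_4), S(f_3,h_4), S(f_1,h_5), S(f_2,h_5), S(f_3,h_5), S(h_4,h_5), S(f_1,h_6), S(f_2,h_6), S(f_3,h_6), S(h_4,h_6), S(h_5,h_6)) all reduce to 0 modulo the current basis, so we have a Gröbner basis.
Inter-reduce: drop elements whose leading term is divisible by another's, tail-reduce, and make monic.
Reduced Gröbner basis: {a + 2, b}.
Label its elements g_1 = a + 2, g_2 = b.

Reduce p = a + 2b + 2 modulo G:
  leading term a: subtract (1)·g_1 from a + 2b + 2 → 2b
  leading term b: subtract (2)·g_2 from 2b → 0
  normal form = 0.
Since the normal form is 0, p ∈ I.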